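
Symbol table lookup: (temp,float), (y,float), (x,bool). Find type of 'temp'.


Lookup 'temp' → type float


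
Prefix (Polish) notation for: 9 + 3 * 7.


'*' binds tighter: tree is (+ 9 (* 3 7))
Prefix: + 9 * 3 7


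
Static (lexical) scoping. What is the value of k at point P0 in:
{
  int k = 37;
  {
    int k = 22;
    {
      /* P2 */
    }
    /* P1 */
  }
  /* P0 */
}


k declared in the same block as P0
k = 37


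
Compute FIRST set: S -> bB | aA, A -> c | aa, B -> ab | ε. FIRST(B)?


Per alternative of B: FIRST(ab) = {a}; FIRST(ε) = {ε}
FIRST(B) = {a, ε}


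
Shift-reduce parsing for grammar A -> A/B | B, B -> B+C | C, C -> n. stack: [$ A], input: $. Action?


start symbol A on stack, input exhausted
Action: accept


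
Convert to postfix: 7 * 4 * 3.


Left to right (same or higher precedence on left)
Postfix: 7 4 * 3 *


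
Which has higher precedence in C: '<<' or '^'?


'<<' is shift (level 8); '^' is bitwise XOR (level 4)
Higher level binds tighter
'<<' has higher precedence than '^'


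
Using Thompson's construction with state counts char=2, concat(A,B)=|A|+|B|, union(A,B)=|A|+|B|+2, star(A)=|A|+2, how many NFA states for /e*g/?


Syntax tree has 2 char leaf(s), 0 union(s), 1 star(s)
chars contribute 2×2 = 4; each union adds +2; each star adds +2
Total: 4 + 0 + 2 = 6 states


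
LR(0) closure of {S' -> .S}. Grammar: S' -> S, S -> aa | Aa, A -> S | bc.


Start: S' -> .S
For each item with dot before a nonterminal B, add B -> .γ for every B-production
Closure: [S' -> .S, S -> .aa, S -> .Aa, A -> .S, A -> .bc]


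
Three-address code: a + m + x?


Break into single-operator statements:
t1 = a + m
t2 = t1 + x


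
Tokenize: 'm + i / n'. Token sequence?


Scan left to right, longest-match per lexeme
Tokens: ID(m), OP(+), ID(i), OP(/), ID(n)


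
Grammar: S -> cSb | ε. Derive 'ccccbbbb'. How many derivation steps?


Derivation: S => cSb => ccSbb => cccSbbb => ccccSbbbb => ccccbbbb
Steps: 5


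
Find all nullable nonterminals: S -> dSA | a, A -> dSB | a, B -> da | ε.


A nonterminal is nullable iff some alternative derives ε (directly, or every symbol in it is nullable)
Nullable: {B}


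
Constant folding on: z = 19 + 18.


19 + 18 = 37 at compile time
Optimized: z = 37


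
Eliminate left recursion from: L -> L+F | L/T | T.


Left-recursive alternatives: L+F, L/T; non-recursive: T
Introduce L': L -> TL', L' -> +FL' | /TL' | ε


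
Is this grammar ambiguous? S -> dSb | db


balanced d^n…b^n: each string has a unique parse
Unambiguous


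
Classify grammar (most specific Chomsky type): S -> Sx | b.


Left-linear: every RHS is a terminal or one nonterminal followed by a terminal
Classification: Type 3 (Regular)


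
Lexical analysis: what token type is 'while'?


Pattern: reserved word
Type: KEYWORD


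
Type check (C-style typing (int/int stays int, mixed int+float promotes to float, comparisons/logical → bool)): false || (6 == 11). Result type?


Operand types: bool || bool
Rule: logical operators take bool operands and yield bool
Result type: bool


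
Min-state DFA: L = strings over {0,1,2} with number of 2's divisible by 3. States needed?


Track (count of 2) mod 3: states 0..2, accept at 0
Minimal DFA: 3 states


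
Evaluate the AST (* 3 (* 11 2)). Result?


Evaluate inner: (* 11 2) = 22
Evaluate root: (* 3 22) = 66
Result: 66


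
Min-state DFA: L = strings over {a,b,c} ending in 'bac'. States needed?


Track the longest suffix of input matching a prefix of 'bac': 4 classes (prefixes of length 0..3)
Minimal DFA: 4 states


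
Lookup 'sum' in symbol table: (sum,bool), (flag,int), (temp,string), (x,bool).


Lookup 'sum' → type bool


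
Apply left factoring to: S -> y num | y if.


Common prefix: 'y'
Factored: S -> y S', S' -> num | if


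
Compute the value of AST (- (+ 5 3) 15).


Evaluate inner: (+ 5 3) = 8
Evaluate root: (- 8 15) = -7
Result: -7


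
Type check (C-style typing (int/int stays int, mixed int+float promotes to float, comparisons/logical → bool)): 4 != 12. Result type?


Operand types: int != int
Rule: comparison yields bool
Result type: bool


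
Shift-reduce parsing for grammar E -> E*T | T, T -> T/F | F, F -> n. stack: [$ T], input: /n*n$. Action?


shift '/' to continue T -> T/F
Action: shift


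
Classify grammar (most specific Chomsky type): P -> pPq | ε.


Single nonterminal LHS, but p^n q^n is not regular
Classification: Type 2 (Context-Free)


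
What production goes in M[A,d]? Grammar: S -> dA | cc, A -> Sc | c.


For [A, d]: 'd' ∈ FIRST(Sc)
Entry: A -> Sc


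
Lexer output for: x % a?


Scan left to right, longest-match per lexeme
Tokens: ID(x), OP(%), ID(a)


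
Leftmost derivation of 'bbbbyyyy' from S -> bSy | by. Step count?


Derivation: S => bSy => bbSyy => bbbSyyy => bbbbyyyy
Steps: 4


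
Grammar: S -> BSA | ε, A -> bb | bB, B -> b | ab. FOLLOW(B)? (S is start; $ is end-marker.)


$ ∈ FOLLOW(S). For each A -> αBβ: add FIRST(β)\{ε} to FOLLOW(B); if β nullable, add FOLLOW(A).
FOLLOW(B) = {$, a, b}


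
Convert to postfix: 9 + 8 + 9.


Left to right (same or higher precedence on left)
Postfix: 9 8 + 9 +


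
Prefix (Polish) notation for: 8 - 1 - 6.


left-to-right (same/higher precedence on left): tree is (- (- 8 1) 6)
Prefix: - - 8 1 6


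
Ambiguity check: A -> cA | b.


right-linear, alternatives start with distinct terminals 'c' vs 'b': unique leftmost derivation
Unambiguous


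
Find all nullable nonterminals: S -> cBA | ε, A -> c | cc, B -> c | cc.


A nonterminal is nullable iff some alternative derives ε (directly, or every symbol in it is nullable)
Nullable: {S}


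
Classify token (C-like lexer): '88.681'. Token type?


Pattern: digits with a decimal point
Type: FLOAT_LITERAL


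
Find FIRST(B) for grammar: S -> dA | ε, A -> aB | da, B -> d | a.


Per alternative of B: FIRST(d) = {d}; FIRST(a) = {a}
FIRST(B) = {a, d}


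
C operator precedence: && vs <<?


'<<' is shift (level 8); '&&' is logical AND (level 2)
Higher level binds tighter
'<<' has higher precedence than '&&'


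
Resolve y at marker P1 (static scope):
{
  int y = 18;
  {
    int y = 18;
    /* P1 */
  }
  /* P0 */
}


y declared in the same block as P1
y = 18


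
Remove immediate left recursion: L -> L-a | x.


Left-recursive alternatives: L-a; non-recursive: x
Introduce L': L -> xL', L' -> -aL' | ε


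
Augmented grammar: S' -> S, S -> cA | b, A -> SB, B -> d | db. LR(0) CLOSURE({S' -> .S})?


Start: S' -> .S
For each item with dot before a nonterminal B, add B -> .γ for every B-production
Closure: [S' -> .S, S -> .cA, S -> .b]


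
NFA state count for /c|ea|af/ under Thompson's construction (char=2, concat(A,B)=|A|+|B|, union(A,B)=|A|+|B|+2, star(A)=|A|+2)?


Syntax tree has 5 char leaf(s), 2 union(s), 0 star(s)
chars contribute 5×2 = 10; each union adds +2; each star adds +2
Total: 10 + 4 + 0 = 14 states


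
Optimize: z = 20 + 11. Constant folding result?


20 + 11 = 31 at compile time
Optimized: z = 31


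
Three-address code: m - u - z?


Break into single-operator statements:
t1 = m - u
t2 = t1 - z


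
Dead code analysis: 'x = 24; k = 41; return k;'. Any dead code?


x is assigned but never read
Dead: 'x = 24'


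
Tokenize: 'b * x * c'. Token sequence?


Scan left to right, longest-match per lexeme
Tokens: ID(b), OP(*), ID(x), OP(*), ID(c)


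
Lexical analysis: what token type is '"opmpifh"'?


Pattern: double-quoted sequence
Type: STRING_LITERAL


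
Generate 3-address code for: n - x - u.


Break into single-operator statements:
t1 = n - x
t2 = t1 - u


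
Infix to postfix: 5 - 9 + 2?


Left to right (same or higher precedence on left)
Postfix: 5 9 - 2 +


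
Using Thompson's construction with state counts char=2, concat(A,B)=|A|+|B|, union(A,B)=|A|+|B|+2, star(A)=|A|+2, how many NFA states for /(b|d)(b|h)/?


Syntax tree has 4 char leaf(s), 2 union(s), 0 star(s)
chars contribute 4×2 = 8; each union adds +2; each star adds +2
Total: 8 + 4 + 0 = 12 states


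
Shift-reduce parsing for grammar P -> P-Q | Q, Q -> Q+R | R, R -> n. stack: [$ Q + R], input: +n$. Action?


handle 'Q+R' on top
Action: reduce (Q -> Q+R)


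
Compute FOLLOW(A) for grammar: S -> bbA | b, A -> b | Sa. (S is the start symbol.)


$ ∈ FOLLOW(S). For each A -> αBβ: add FIRST(β)\{ε} to FOLLOW(B); if β nullable, add FOLLOW(A).
FOLLOW(A) = {$, a}


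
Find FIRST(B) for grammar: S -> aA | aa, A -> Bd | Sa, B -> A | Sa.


Per alternative of B: FIRST(A) = {a}; FIRST(Sa) = {a}
FIRST(B) = {a}


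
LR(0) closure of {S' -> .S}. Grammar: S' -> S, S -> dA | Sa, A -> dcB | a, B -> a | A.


Start: S' -> .S
For each item with dot before a nonterminal B, add B -> .γ for every B-production
Closure: [S' -> .S, S -> .dA, S -> .Sa]


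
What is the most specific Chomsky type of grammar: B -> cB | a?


Right-linear: every RHS is a terminal or a terminal followed by one nonterminal
Classification: Type 3 (Regular)


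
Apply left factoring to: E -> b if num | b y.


Common prefix: 'b'
Factored: E -> b E', E' -> if num | y


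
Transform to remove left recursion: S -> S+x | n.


Left-recursive alternatives: S+x; non-recursive: n
Introduce S': S -> nS', S' -> +xS' | ε


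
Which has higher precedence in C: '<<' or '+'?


'+' is additive (level 9); '<<' is shift (level 8)
Higher level binds tighter
'+' has higher precedence than '<<'


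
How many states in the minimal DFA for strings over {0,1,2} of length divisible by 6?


Track length mod 6: states 0..5, accept at 0
Minimal DFA: 6 states


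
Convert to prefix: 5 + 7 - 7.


left-to-right (same/higher precedence on left): tree is (- (+ 5 7) 7)
Prefix: - + 5 7 7


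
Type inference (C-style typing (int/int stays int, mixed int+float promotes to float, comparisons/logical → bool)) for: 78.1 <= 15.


Operand types: float <= int
Rule: comparison yields bool
Result type: bool


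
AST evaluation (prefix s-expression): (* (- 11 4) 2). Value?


Evaluate inner: (- 11 4) = 7
Evaluate root: (* 7 2) = 14
Result: 14


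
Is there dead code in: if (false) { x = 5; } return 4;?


condition is constant false, so the whole block is unreachable
Dead: 'if (false) { x = 5; }'


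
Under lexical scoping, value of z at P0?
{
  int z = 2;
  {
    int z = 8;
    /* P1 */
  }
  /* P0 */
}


z declared in the same block as P0
z = 2


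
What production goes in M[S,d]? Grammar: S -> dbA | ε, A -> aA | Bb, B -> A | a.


For [S, d]: 'd' ∈ FIRST(dbA)
Entry: S -> dbA


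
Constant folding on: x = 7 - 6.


7 - 6 = 1 at compile time
Optimized: x = 1


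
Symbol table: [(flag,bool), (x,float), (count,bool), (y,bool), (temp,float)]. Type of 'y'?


Lookup 'y' → type bool


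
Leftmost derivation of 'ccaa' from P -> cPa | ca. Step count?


Derivation: P => cPa => ccaa
Steps: 2


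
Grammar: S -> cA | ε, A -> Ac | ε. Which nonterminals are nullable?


A nonterminal is nullable iff some alternative derives ε (directly, or every symbol in it is nullable)
Nullable: {A, S}


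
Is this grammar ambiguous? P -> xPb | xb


balanced x^n…b^n: each string has a unique parse
Unambiguous


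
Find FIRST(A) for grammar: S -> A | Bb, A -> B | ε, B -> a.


Per alternative of A: FIRST(B) = {a}; FIRST(ε) = {ε}
FIRST(A) = {a, ε}


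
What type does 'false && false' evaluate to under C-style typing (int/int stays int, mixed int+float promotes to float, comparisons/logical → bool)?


Operand types: bool && bool
Rule: logical operators take bool operands and yield bool
Result type: bool


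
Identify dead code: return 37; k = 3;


statement follows a return and is unreachable
Dead: 'k = 3'


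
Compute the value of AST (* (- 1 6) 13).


Evaluate inner: (- 1 6) = -5
Evaluate root: (* -5 13) = -65
Result: -65


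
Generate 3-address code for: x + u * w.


Break into single-operator statements:
t1 = u * w
t2 = x + t1


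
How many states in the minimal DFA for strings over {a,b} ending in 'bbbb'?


Track the longest suffix of input matching a prefix of 'bbbb': 5 classes (prefixes of length 0..4)
Minimal DFA: 5 states


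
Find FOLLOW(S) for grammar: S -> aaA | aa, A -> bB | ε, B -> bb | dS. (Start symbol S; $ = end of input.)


$ ∈ FOLLOW(S). For each A -> αBβ: add FIRST(β)\{ε} to FOLLOW(B); if β nullable, add FOLLOW(A).
FOLLOW(S) = {$}


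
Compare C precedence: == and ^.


'==' is equality (level 6); '^' is bitwise XOR (level 4)
Higher level binds tighter
'==' has higher precedence than '^'


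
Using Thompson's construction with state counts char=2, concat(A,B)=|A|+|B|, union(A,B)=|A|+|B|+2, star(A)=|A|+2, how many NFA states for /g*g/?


Syntax tree has 2 char leaf(s), 0 union(s), 1 star(s)
chars contribute 2×2 = 4; each union adds +2; each star adds +2
Total: 4 + 0 + 2 = 6 states


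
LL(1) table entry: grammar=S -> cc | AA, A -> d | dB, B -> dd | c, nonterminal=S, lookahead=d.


For [S, d]: 'd' ∈ FIRST(AA)
Entry: S -> AA


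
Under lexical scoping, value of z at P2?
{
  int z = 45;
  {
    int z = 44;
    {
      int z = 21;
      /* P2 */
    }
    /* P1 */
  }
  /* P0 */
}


z declared in the same block as P2
z = 21


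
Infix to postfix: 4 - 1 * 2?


* has higher precedence, evaluate 1*2 first
Postfix: 4 1 2 * -


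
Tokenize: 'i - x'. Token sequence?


Scan left to right, longest-match per lexeme
Tokens: ID(i), OP(-), ID(x)


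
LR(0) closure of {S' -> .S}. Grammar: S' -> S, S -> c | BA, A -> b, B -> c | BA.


Start: S' -> .S
For each item with dot before a nonterminal B, add B -> .γ for every B-production
Closure: [S' -> .S, S -> .c, S -> .BA, B -> .c, B -> .BA]


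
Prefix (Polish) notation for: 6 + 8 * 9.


'*' binds tighter: tree is (+ 6 (* 8 9))
Prefix: + 6 * 8 9


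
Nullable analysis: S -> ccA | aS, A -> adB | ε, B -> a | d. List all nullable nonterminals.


A nonterminal is nullable iff some alternative derives ε (directly, or every symbol in it is nullable)
Nullable: {A}


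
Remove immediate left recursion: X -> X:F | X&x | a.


Left-recursive alternatives: X:F, X&x; non-recursive: a
Introduce X': X -> aX', X' -> :FX' | &xX' | ε


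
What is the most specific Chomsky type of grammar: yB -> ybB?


LHS has context (more than one symbol) and |LHS| ≤ |RHS|
Classification: Type 1 (Context-Sensitive)


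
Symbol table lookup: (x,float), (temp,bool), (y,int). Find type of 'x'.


Lookup 'x' → type float


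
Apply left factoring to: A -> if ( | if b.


Common prefix: 'if'
Factored: A -> if A', A' -> ( | b


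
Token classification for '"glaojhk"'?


Pattern: double-quoted sequence
Type: STRING_LITERAL


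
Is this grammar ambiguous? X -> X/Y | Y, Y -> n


precedence layered via separate nonterminal Y: deterministic
Unambiguous


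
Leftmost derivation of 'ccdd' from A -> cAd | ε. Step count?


Derivation: A => cAd => ccAdd => ccdd
Steps: 3


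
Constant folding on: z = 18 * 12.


18 * 12 = 216 at compile time
Optimized: z = 216


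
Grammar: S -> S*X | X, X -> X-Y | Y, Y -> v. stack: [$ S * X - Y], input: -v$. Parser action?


handle 'X-Y' on top
Action: reduce (X -> X-Y)


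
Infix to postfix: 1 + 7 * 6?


* has higher precedence, evaluate 7*6 first
Postfix: 1 7 6 * +


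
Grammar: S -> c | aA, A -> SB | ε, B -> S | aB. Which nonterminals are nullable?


A nonterminal is nullable iff some alternative derives ε (directly, or every symbol in it is nullable)
Nullable: {A}


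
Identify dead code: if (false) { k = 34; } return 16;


condition is constant false, so the whole block is unreachable
Dead: 'if (false) { k = 34; }'


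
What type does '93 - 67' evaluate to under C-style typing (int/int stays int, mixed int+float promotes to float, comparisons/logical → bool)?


Operand types: int - int
Rule: mixed int/float promotes to float; int/int stays int
Result type: int


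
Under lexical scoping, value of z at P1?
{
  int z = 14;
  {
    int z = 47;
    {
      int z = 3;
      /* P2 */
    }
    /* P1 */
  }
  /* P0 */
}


z declared in the same block as P1
z = 47


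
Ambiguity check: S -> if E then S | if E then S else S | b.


dangling else: 'if E then if E then b else b' parses two ways
Ambiguous


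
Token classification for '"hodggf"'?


Pattern: double-quoted sequence
Type: STRING_LITERAL


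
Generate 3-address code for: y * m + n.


Break into single-operator statements:
t1 = y * m
t2 = t1 + n


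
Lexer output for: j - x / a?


Scan left to right, longest-match per lexeme
Tokens: ID(j), OP(-), ID(x), OP(/), ID(a)


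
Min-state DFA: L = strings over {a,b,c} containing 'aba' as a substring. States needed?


KMP-style automaton: 3 progress states + 1 absorbing accept = 4
Minimal DFA: 4 states


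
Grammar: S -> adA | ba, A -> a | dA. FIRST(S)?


Per alternative of S: FIRST(adA) = {a}; FIRST(ba) = {b}
FIRST(S) = {a, b}


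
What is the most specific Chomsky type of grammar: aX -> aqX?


LHS has context (more than one symbol) and |LHS| ≤ |RHS|
Classification: Type 1 (Context-Sensitive)


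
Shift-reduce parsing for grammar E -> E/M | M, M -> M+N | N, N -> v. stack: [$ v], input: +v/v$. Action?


'v' on top is the handle for N -> v
Action: reduce (N -> v)


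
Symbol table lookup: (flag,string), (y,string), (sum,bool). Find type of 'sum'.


Lookup 'sum' → type bool


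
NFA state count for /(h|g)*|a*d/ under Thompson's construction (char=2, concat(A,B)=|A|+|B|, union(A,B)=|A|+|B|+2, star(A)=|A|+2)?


Syntax tree has 4 char leaf(s), 2 union(s), 2 star(s)
chars contribute 4×2 = 8; each union adds +2; each star adds +2
Total: 8 + 4 + 4 = 16 states


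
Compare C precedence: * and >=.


'*' is multiplicative (level 10); '>=' is relational (level 7)
Higher level binds tighter
'*' has higher precedence than '>='


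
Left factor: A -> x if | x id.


Common prefix: 'x'
Factored: A -> x A', A' -> if | id


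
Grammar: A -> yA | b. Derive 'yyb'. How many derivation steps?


Derivation: A => yA => yyA => yyb
Steps: 3


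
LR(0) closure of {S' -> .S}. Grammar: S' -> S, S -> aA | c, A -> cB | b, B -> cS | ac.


Start: S' -> .S
For each item with dot before a nonterminal B, add B -> .γ for every B-production
Closure: [S' -> .S, S -> .aA, S -> .c]


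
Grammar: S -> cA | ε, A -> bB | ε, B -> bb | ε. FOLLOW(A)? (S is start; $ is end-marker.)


$ ∈ FOLLOW(S). For each A -> αBβ: add FIRST(β)\{ε} to FOLLOW(B); if β nullable, add FOLLOW(A).
FOLLOW(A) = {$}


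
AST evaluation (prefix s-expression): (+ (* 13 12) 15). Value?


Evaluate inner: (* 13 12) = 156
Evaluate root: (+ 156 15) = 171
Result: 171


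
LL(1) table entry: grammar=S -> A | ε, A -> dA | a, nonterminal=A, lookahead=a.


For [A, a]: 'a' ∈ FIRST(a)
Entry: A -> a


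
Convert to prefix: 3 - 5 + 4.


left-to-right (same/higher precedence on left): tree is (+ (- 3 5) 4)
Prefix: + - 3 5 4


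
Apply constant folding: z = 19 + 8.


19 + 8 = 27 at compile time
Optimized: z = 27


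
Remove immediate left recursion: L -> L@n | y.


Left-recursive alternatives: L@n; non-recursive: y
Introduce L': L -> yL', L' -> @nL' | ε


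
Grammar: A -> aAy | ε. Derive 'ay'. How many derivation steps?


Derivation: A => aAy => ay
Steps: 2


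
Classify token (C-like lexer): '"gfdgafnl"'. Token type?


Pattern: double-quoted sequence
Type: STRING_LITERAL


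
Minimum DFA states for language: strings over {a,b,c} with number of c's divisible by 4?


Track (count of c) mod 4: states 0..3, accept at 0
Minimal DFA: 4 states


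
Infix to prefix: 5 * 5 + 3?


left-to-right (same/higher precedence on left): tree is (+ (* 5 5) 3)
Prefix: + * 5 5 3


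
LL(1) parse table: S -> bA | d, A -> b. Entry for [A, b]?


For [A, b]: 'b' ∈ FIRST(b)
Entry: A -> b


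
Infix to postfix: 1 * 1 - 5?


Left to right (same or higher precedence on left)
Postfix: 1 1 * 5 -


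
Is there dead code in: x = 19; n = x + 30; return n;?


x is read by n's definition; n is returned
No dead code


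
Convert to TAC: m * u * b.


Break into single-operator statements:
t1 = m * u
t2 = t1 * b


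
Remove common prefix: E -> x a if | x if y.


Common prefix: 'x'
Factored: E -> x E', E' -> a if | if y


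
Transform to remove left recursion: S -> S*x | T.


Left-recursive alternatives: S*x; non-recursive: T
Introduce S': S -> TS', S' -> *xS' | ε


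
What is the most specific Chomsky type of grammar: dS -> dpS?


LHS has context (more than one symbol) and |LHS| ≤ |RHS|
Classification: Type 1 (Context-Sensitive)


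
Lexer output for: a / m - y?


Scan left to right, longest-match per lexeme
Tokens: ID(a), OP(/), ID(m), OP(-), ID(y)


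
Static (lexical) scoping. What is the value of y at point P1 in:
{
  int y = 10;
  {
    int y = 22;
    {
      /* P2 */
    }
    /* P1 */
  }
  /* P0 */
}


y declared in the same block as P1
y = 22


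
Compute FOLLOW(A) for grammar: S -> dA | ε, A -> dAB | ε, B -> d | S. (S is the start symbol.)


$ ∈ FOLLOW(S). For each A -> αBβ: add FIRST(β)\{ε} to FOLLOW(B); if β nullable, add FOLLOW(A).
FOLLOW(A) = {$, d}


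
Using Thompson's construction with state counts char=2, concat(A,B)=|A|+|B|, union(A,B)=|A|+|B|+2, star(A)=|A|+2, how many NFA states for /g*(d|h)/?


Syntax tree has 3 char leaf(s), 1 union(s), 1 star(s)
chars contribute 3×2 = 6; each union adds +2; each star adds +2
Total: 6 + 2 + 2 = 10 states


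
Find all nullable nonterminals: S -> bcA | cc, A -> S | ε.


A nonterminal is nullable iff some alternative derives ε (directly, or every symbol in it is nullable)
Nullable: {A}


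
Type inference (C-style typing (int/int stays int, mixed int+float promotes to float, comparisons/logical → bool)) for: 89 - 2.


Operand types: int - int
Rule: mixed int/float promotes to float; int/int stays int
Result type: int


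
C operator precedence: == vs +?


'+' is additive (level 9); '==' is equality (level 6)
Higher level binds tighter
'+' has higher precedence than '=='


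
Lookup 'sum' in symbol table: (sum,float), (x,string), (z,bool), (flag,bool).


Lookup 'sum' → type float


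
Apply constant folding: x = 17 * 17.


17 * 17 = 289 at compile time
Optimized: x = 289


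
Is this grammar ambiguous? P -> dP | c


right-linear, alternatives start with distinct terminals 'd' vs 'c': unique leftmost derivation
Unambiguous


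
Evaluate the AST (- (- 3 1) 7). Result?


Evaluate inner: (- 3 1) = 2
Evaluate root: (- 2 7) = -5
Result: -5


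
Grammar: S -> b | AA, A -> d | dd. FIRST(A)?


Per alternative of A: FIRST(d) = {d}; FIRST(dd) = {d}
FIRST(A) = {d}


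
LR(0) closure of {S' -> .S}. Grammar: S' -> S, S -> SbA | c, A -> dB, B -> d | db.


Start: S' -> .S
For each item with dot before a nonterminal B, add B -> .γ for every B-production
Closure: [S' -> .S, S -> .SbA, S -> .c]


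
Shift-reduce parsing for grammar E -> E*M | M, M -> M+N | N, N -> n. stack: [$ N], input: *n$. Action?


'N' (not preceded by M+) is the handle for M -> N
Action: reduce (M -> N)


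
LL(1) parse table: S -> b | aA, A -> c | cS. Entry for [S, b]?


For [S, b]: 'b' ∈ FIRST(b)
Entry: S -> b


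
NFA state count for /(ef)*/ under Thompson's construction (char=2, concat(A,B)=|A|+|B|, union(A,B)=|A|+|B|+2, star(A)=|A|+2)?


Syntax tree has 2 char leaf(s), 0 union(s), 1 star(s)
chars contribute 2×2 = 4; each union adds +2; each star adds +2
Total: 4 + 0 + 2 = 6 states


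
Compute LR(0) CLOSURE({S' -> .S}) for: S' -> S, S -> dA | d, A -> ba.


Start: S' -> .S
For each item with dot before a nonterminal B, add B -> .γ for every B-production
Closure: [S' -> .S, S -> .dA, S -> .d]


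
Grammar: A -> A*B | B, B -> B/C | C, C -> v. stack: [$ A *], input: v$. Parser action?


no handle ('A*' is not any RHS); shift 'v'
Action: shift


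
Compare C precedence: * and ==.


'*' is multiplicative (level 10); '==' is equality (level 6)
Higher level binds tighter
'*' has higher precedence than '=='


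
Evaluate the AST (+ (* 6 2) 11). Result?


Evaluate inner: (* 6 2) = 12
Evaluate root: (+ 12 11) = 23
Result: 23


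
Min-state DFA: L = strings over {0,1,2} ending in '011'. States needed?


Track the longest suffix of input matching a prefix of '011': 4 classes (prefixes of length 0..3)
Minimal DFA: 4 states


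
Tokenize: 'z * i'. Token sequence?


Scan left to right, longest-match per lexeme
Tokens: ID(z), OP(*), ID(i)


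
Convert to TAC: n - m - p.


Break into single-operator statements:
t1 = n - m
t2 = t1 - p


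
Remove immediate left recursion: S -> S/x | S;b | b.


Left-recursive alternatives: S/x, S;b; non-recursive: b
Introduce S': S -> bS', S' -> /xS' | ;bS' | ε


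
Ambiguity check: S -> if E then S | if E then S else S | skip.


dangling else: 'if E then if E then skip else skip' parses two ways
Ambiguous


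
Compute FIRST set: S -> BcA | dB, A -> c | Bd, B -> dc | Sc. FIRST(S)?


Per alternative of S: FIRST(BcA) = {d}; FIRST(dB) = {d}
FIRST(S) = {d}


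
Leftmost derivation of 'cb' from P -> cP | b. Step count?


Derivation: P => cP => cb
Steps: 2


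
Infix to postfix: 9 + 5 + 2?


Left to right (same or higher precedence on left)
Postfix: 9 5 + 2 +


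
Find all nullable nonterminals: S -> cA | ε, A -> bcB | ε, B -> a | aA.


A nonterminal is nullable iff some alternative derives ε (directly, or every symbol in it is nullable)
Nullable: {A, S}


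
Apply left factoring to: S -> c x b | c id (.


Common prefix: 'c'
Factored: S -> c S', S' -> x b | id (


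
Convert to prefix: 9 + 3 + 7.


left-to-right (same/higher precedence on left): tree is (+ (+ 9 3) 7)
Prefix: + + 9 3 7


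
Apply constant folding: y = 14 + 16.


14 + 16 = 30 at compile time
Optimized: y = 30


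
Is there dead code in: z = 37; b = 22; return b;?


z is assigned but never read
Dead: 'z = 37'


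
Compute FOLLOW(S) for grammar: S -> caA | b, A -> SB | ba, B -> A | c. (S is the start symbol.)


$ ∈ FOLLOW(S). For each A -> αBβ: add FIRST(β)\{ε} to FOLLOW(B); if β nullable, add FOLLOW(A).
FOLLOW(S) = {$, b, c}


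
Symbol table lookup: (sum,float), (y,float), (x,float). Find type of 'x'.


Lookup 'x' → type float


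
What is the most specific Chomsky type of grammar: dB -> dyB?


LHS has context (more than one symbol) and |LHS| ≤ |RHS|
Classification: Type 1 (Context-Sensitive)


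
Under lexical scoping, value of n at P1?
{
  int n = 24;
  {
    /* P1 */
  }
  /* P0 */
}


P1's block does not declare n; resolves to the enclosing declaration at depth 0
n = 24


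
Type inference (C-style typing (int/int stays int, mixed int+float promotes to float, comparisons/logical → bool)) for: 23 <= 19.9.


Operand types: int <= float
Rule: comparison yields bool
Result type: bool


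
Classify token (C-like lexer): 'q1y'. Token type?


Pattern: letter/underscore followed by alphanumerics, not a keyword
Type: IDENTIFIER


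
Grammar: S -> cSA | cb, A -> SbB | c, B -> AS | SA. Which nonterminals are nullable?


A nonterminal is nullable iff some alternative derives ε (directly, or every symbol in it is nullable)
Nullable: {}


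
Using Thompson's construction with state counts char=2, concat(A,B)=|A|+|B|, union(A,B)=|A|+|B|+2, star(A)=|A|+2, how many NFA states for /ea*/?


Syntax tree has 2 char leaf(s), 0 union(s), 1 star(s)
chars contribute 2×2 = 4; each union adds +2; each star adds +2
Total: 4 + 0 + 2 = 6 states


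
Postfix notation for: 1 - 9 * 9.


* has higher precedence, evaluate 9*9 first
Postfix: 1 9 9 * -


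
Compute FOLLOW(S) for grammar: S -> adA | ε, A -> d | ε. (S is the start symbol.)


$ ∈ FOLLOW(S). For each A -> αBβ: add FIRST(β)\{ε} to FOLLOW(B); if β nullable, add FOLLOW(A).
FOLLOW(S) = {$}


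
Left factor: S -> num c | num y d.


Common prefix: 'num'
Factored: S -> num S', S' -> c | y d


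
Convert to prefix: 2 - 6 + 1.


left-to-right (same/higher precedence on left): tree is (+ (- 2 6) 1)
Prefix: + - 2 6 1


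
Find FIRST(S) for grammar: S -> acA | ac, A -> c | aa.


Per alternative of S: FIRST(acA) = {a}; FIRST(ac) = {a}
FIRST(S) = {a}


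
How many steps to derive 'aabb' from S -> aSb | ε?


Derivation: S => aSb => aaSbb => aabb
Steps: 3


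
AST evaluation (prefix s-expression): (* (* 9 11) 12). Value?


Evaluate inner: (* 9 11) = 99
Evaluate root: (* 99 12) = 1188
Result: 1188


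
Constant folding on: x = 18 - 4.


18 - 4 = 14 at compile time
Optimized: x = 14


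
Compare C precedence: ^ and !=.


'!=' is equality (level 6); '^' is bitwise XOR (level 4)
Higher level binds tighter
'!=' has higher precedence than '^'


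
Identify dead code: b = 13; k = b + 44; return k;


b is read by k's definition; k is returned
No dead code


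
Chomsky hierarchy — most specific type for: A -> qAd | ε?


Single nonterminal LHS, but q^n d^n is not regular
Classification: Type 2 (Context-Free)


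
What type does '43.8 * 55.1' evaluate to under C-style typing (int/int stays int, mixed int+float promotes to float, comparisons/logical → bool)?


Operand types: float * float
Rule: mixed int/float promotes to float; int/int stays int
Result type: float


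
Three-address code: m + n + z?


Break into single-operator statements:
t1 = m + n
t2 = t1 + z


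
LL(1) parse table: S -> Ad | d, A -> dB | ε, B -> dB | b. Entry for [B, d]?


For [B, d]: 'd' ∈ FIRST(dB)
Entry: B -> dB


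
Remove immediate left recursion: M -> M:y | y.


Left-recursive alternatives: M:y; non-recursive: y
Introduce M': M -> yM', M' -> :yM' | ε


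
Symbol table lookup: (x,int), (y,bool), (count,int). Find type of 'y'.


Lookup 'y' → type bool


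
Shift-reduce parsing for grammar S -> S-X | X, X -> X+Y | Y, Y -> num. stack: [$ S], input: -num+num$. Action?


shift '-' to continue S -> S-X
Action: shift


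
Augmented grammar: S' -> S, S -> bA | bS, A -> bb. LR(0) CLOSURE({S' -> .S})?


Start: S' -> .S
For each item with dot before a nonterminal B, add B -> .γ for every B-production
Closure: [S' -> .S, S -> .bA, S -> .bS]


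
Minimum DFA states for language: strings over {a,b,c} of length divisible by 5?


Track length mod 5: states 0..4, accept at 0
Minimal DFA: 5 states


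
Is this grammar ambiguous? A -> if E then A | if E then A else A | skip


dangling else: 'if E then if E then skip else skip' parses two ways
Ambiguous


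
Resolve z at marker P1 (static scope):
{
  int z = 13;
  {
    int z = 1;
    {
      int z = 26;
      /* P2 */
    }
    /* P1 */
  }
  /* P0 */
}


z declared in the same block as P1
z = 1


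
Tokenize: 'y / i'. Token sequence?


Scan left to right, longest-match per lexeme
Tokens: ID(y), OP(/), ID(i)


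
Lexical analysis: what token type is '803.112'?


Pattern: digits with a decimal point
Type: FLOAT_LITERAL


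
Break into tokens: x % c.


Scan left to right, longest-match per lexeme
Tokens: ID(x), OP(%), ID(c)


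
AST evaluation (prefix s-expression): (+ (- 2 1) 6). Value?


Evaluate inner: (- 2 1) = 1
Evaluate root: (+ 1 6) = 7
Result: 7


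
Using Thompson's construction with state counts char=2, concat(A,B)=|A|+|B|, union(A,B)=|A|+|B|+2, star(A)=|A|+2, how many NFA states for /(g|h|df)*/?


Syntax tree has 4 char leaf(s), 2 union(s), 1 star(s)
chars contribute 4×2 = 8; each union adds +2; each star adds +2
Total: 8 + 4 + 2 = 14 states


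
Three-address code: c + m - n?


Break into single-operator statements:
t1 = c + m
t2 = t1 - n


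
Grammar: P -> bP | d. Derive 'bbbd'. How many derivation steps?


Derivation: P => bP => bbP => bbbP => bbbd
Steps: 4


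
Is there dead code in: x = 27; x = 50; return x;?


first assignment to x is overwritten before any read
Dead: 'x = 27'


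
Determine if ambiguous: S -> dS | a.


right-linear, alternatives start with distinct terminals 'd' vs 'a': unique leftmost derivation
Unambiguous


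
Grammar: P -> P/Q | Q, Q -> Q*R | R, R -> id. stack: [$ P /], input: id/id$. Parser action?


no handle ('P/' is not any RHS); shift 'id'
Action: shift


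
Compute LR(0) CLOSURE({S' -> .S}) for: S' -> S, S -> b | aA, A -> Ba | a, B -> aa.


Start: S' -> .S
For each item with dot before a nonterminal B, add B -> .γ for every B-production
Closure: [S' -> .S, S -> .b, S -> .aA]


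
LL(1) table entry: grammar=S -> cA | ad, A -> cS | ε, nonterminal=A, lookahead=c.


For [A, c]: 'c' ∈ FIRST(cS)
Entry: A -> cS


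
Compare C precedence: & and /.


'/' is multiplicative (level 10); '&' is bitwise AND (level 5)
Higher level binds tighter
'/' has higher precedence than '&'


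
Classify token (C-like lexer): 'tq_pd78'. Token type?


Pattern: letter/underscore followed by alphanumerics, not a keyword
Type: IDENTIFIER


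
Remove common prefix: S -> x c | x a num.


Common prefix: 'x'
Factored: S -> x S', S' -> c | a num


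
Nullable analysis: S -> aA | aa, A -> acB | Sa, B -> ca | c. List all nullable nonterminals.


A nonterminal is nullable iff some alternative derives ε (directly, or every symbol in it is nullable)
Nullable: {}


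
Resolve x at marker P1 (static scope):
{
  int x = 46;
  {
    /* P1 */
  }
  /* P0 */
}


P1's block does not declare x; resolves to the enclosing declaration at depth 0
x = 46


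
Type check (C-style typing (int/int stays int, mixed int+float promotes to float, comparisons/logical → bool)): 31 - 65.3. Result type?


Operand types: int - float
Rule: mixed int/float promotes to float; int/int stays int
Result type: float


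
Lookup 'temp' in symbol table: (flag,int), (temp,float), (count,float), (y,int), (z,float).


Lookup 'temp' → type float


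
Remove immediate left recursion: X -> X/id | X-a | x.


Left-recursive alternatives: X/id, X-a; non-recursive: x
Introduce X': X -> xX', X' -> /idX' | -aX' | ε


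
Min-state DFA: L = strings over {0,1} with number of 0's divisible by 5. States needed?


Track (count of 0) mod 5: states 0..4, accept at 0
Minimal DFA: 5 states


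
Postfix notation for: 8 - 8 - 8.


Left to right (same or higher precedence on left)
Postfix: 8 8 - 8 -


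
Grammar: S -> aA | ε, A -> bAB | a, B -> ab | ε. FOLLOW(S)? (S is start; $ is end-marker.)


$ ∈ FOLLOW(S). For each A -> αBβ: add FIRST(β)\{ε} to FOLLOW(B); if β nullable, add FOLLOW(A).
FOLLOW(S) = {$}


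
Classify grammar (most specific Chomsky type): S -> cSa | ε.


Single nonterminal LHS, but c^n a^n is not regular
Classification: Type 2 (Context-Free)


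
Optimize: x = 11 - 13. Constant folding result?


11 - 13 = -2 at compile time
Optimized: x = -2


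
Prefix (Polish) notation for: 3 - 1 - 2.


left-to-right (same/higher precedence on left): tree is (- (- 3 1) 2)
Prefix: - - 3 1 2


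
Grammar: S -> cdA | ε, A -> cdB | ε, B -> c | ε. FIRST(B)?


Per alternative of B: FIRST(c) = {c}; FIRST(ε) = {ε}
FIRST(B) = {c, ε}


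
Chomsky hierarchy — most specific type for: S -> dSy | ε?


Single nonterminal LHS, but d^n y^n is not regular
Classification: Type 2 (Context-Free)


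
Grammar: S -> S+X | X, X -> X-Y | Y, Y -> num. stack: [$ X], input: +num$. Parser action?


lookahead ∉ {-} so X won't extend; reduce S -> X
Action: reduce (S -> X)


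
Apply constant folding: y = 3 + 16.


3 + 16 = 19 at compile time
Optimized: y = 19


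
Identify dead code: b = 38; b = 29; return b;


first assignment to b is overwritten before any read
Dead: 'b = 38'


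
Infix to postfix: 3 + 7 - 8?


Left to right (same or higher precedence on left)
Postfix: 3 7 + 8 -


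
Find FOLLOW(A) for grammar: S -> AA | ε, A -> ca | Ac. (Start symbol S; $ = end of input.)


$ ∈ FOLLOW(S). For each A -> αBβ: add FIRST(β)\{ε} to FOLLOW(B); if β nullable, add FOLLOW(A).
FOLLOW(A) = {$, c}


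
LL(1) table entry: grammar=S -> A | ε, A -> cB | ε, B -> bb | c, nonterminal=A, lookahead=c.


For [A, c]: 'c' ∈ FIRST(cB)
Entry: A -> cB


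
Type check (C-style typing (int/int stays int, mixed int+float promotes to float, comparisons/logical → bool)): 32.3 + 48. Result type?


Operand types: float + int
Rule: mixed int/float promotes to float; int/int stays int
Result type: float


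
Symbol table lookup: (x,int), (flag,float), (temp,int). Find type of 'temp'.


Lookup 'temp' → type int


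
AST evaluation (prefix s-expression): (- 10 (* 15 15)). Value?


Evaluate inner: (* 15 15) = 225
Evaluate root: (- 10 225) = -215
Result: -215


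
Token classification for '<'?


Pattern: operator symbol
Type: OPERATOR


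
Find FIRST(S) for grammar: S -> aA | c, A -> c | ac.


Per alternative of S: FIRST(aA) = {a}; FIRST(c) = {c}
FIRST(S) = {a, c}


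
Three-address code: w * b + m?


Break into single-operator statements:
t1 = w * b
t2 = t1 + m


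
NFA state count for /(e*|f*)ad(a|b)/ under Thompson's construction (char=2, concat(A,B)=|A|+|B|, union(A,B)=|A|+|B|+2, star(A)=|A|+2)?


Syntax tree has 6 char leaf(s), 2 union(s), 2 star(s)
chars contribute 6×2 = 12; each union adds +2; each star adds +2
Total: 12 + 4 + 4 = 20 states


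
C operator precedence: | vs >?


'>' is relational (level 7); '|' is bitwise OR (level 3)
Higher level binds tighter
'>' has higher precedence than '|'


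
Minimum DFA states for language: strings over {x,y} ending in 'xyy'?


Track the longest suffix of input matching a prefix of 'xyy': 4 classes (prefixes of length 0..3)
Minimal DFA: 4 states


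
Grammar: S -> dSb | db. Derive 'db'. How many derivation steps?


Derivation: S => db
Steps: 1


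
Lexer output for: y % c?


Scan left to right, longest-match per lexeme
Tokens: ID(y), OP(%), ID(c)


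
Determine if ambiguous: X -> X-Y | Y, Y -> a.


precedence layered via separate nonterminal Y: deterministic
Unambiguous


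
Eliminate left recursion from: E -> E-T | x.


Left-recursive alternatives: E-T; non-recursive: x
Introduce E': E -> xE', E' -> -TE' | ε


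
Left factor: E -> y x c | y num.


Common prefix: 'y'
Factored: E -> y E', E' -> x c | num


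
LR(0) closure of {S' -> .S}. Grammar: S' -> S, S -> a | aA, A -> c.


Start: S' -> .S
For each item with dot before a nonterminal B, add B -> .γ for every B-production
Closure: [S' -> .S, S -> .a, S -> .aA]


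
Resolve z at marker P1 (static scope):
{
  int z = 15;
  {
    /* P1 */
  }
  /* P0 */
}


P1's block does not declare z; resolves to the enclosing declaration at depth 0
z = 15


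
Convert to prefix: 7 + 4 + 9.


left-to-right (same/higher precedence on left): tree is (+ (+ 7 4) 9)
Prefix: + + 7 4 9


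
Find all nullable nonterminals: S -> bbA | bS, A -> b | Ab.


A nonterminal is nullable iff some alternative derives ε (directly, or every symbol in it is nullable)
Nullable: {}
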